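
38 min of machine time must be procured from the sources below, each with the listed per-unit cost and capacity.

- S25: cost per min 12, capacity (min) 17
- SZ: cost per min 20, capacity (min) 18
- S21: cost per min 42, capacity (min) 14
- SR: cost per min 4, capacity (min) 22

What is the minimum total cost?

280

Cheapest first:
Take 22 from SR at 4 — need 16 more.
S25 at 12: take 16 of its 17 — requirement met.
SZ, S21: unused.
Cost = 22×4 + 16×12 = 280.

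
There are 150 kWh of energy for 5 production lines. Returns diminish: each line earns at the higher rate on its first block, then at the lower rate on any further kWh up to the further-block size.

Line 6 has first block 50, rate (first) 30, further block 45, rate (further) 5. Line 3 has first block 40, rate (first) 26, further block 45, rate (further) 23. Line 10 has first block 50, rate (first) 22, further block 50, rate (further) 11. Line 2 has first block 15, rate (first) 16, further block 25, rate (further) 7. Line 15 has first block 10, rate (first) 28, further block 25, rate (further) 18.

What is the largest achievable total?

3965

Rank every tier by rate: Line 6/first 30 > Line 15/first 28 > Line 3/first 26 > Line 3/second 23 > Line 10/first 22 > Line 15/second 18 > Line 2/first 16 > Line 10/second 11 > Line 2/second 7 > Line 6/second 5.
Fill Line 6 first block (50 at 30) ; 100 left.
Fill Line 15 first block (10 at 28) ; 90 left.
Fill Line 3 first block (40 at 26) ; 50 left.
Line 3/second (23): +45 ; 5 left.
5 remain; put them into Line 10 first at 22.
Total = 30×50 + 28×10 + 26×40 + 23×45 + 22×5 = 3965.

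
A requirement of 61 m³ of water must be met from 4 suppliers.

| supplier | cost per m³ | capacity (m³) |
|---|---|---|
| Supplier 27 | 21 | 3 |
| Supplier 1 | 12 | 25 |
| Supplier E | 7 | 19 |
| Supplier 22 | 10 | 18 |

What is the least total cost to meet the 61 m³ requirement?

601

Fill from the cheapest supplier first.
Supplier E (7): use full 19 ; 42 m³ to go.
Take 18 from Supplier 22 at 10 ; need 24 more.
Supplier 1 at 12: take 24 of its 25 ; requirement met.
Supplier 27: unused.
Cost = 19×7 + 18×10 + 24×12 = 601.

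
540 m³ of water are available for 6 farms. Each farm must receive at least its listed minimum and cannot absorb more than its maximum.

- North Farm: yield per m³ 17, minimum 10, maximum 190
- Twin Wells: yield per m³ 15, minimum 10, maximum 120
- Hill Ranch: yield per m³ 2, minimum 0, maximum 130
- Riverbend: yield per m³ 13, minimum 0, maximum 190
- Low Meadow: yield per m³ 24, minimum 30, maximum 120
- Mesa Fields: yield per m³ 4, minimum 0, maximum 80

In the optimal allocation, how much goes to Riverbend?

110

Meeting every minimum uses 10+10+0+0+30+0 = 50 m³, leaving 490.
Highest yield per m³ first: Low Meadow 24 > North Farm 17 > Twin Wells 15 > Riverbend 13 > Mesa Fields 4 > Hill Ranch 2.
Give Low Meadow 90 more to hit its cap of 120 → 400 left.
Give North Farm 180 more to hit its cap of 190 → 220 left.
Twin Wells takes 110 more to reach its cap of 120 → 110 left.
Riverbend: +110 (room for 190) → 110. Pool exhausted.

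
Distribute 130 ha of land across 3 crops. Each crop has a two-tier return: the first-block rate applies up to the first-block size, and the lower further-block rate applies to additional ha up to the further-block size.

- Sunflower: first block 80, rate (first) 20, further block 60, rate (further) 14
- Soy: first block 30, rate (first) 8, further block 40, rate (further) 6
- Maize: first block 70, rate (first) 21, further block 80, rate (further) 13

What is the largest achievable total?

2670

Rank every tier by rate: Maize/T1 21 > Sunflower/T1 20 > Sunflower/T2 14 > Maize/T2 13 > Soy/T1 8 > Soy/T2 6.
Maize/T1 (21): +70 ; 60 left.
Sunflower T1 at 20: only 60 left, fill 60.
Total = 21×70 + 20×60 = 2670.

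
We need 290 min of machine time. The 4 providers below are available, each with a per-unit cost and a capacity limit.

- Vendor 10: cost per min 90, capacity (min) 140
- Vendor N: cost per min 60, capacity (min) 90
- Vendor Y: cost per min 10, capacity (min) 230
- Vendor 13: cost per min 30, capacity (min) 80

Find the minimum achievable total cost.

Fill from the cheapest provider first.
Vendor Y at 10: take all 230 min → 60 still needed.
Vendor 13 (30): take the remaining 60 → done.
Vendor N, Vendor 10: unused.
Cost = 230×10 + 60×30 = 4100.

4100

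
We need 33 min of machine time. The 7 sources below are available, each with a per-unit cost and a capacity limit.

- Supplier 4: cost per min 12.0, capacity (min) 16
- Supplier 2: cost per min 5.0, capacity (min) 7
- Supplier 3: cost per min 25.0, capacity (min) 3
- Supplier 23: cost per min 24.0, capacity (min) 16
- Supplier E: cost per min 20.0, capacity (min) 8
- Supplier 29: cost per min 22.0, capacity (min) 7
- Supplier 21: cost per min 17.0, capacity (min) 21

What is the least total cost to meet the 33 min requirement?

Fill from the cheapest source first.
Take 7 from Supplier 2 at 5.0 — need 26 more.
Supplier 4 (12.0): use full 16 — 10 min to go.
Take 10 from Supplier 21 at 17.0 to finish.
Supplier E, Supplier 29, Supplier 23, Supplier 3: unused.
Cost = 7×5.0 + 16×12.0 + 10×17.0 = 397.

397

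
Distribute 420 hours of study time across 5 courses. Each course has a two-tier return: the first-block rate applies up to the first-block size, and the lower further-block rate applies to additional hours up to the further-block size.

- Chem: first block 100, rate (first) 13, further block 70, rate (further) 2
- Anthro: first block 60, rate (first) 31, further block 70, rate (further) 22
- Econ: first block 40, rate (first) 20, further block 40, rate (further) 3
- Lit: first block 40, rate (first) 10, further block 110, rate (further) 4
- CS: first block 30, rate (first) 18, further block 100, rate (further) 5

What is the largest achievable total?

6840

Order all 10 blocks by rate: Anthro/T1 31 > Anthro/T2 22 > Econ/T1 20 > CS/T1 18 > Chem/T1 13 > Lit/T1 10 > CS/T2 5 > Lit/T2 4 > Econ/T2 3 > Chem/T2 2.
Fill Anthro T1 block (60 at 31) → 360 left.
Anthro T2 at 22: fill all 70 → 290 left.
Econ/T1 (20): +40 → 250 left.
CS/T1 (18): +30 → 220 left.
Chem/T1 (13): +100 → 120 left.
Fill Lit T1 block (40 at 10) → 80 left.
CS/T2: +80 of 100 at 5; pool empty.
Total = 31×60 + 22×70 + 20×40 + 18×30 + 13×100 + 10×40 + 5×80 = 6840.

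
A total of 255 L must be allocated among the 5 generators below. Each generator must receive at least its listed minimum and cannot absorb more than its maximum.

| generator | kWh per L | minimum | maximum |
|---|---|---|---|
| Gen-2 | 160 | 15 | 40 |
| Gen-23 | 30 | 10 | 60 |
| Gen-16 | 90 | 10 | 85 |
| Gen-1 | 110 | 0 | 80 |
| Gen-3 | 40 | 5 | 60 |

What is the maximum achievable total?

24750

Meeting every minimum uses 15+10+10+0+5 = 40 L, leaving 215.
Highest kWh per L first: Gen-2 160 > Gen-1 110 > Gen-16 90 > Gen-3 40 > Gen-23 30.
Give Gen-2 25 more to hit its cap of 40 ; 190 left.
Give Gen-1 80 more to hit its cap of 80 ; 110 left.
Gen-16 takes 75 more to reach its cap of 85 ; 35 left.
Only 35 left; Gen-3 takes them to reach 40.
Total = 160×40 + 30×10 + 90×85 + 110×80 + 40×40 = 24750.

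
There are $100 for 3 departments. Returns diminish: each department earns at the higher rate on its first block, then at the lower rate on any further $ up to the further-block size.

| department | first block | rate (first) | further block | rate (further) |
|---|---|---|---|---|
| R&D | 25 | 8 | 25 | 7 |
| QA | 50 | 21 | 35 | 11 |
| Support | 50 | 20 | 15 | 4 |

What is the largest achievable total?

Treat each block as its own option and order by rate: QA/T1 21 > Support/T1 20 > QA/T2 11 > R&D/T1 8 > R&D/T2 7 > Support/T2 4.
QA T1 at 21: fill all 50 → 50 left.
Fill Support T1 block (50 at 20) → 0 left.
Total = 21×50 + 20×50 = 2050.

2050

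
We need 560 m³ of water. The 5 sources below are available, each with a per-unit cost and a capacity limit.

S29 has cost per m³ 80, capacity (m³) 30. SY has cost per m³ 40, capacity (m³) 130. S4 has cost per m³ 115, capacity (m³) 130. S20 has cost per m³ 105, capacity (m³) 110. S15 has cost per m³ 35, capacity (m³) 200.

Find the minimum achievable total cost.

36500

Use sources in increasing cost order.
S15 at 35: take all 200 m³ — 360 still needed.
Take 130 from SY at 40 — need 230 more.
S29 (80): use full 30 — 200 m³ to go.
S20 (105): use full 110 — 90 m³ to go.
S4 (115): take the remaining 90 — done.
Cost = 200×35 + 130×40 + 30×80 + 110×105 + 90×115 = 36500.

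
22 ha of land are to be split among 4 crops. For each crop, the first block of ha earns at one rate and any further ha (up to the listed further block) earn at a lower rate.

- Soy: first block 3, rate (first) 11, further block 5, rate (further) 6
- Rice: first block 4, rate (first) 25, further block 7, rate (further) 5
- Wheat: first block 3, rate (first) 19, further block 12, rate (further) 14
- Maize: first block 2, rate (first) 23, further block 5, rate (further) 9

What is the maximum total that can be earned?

Order all 8 blocks by rate: Rice/first 25 > Maize/first 23 > Wheat/first 19 > Wheat/second 14 > Soy/first 11 > Maize/second 9 > Soy/second 6 > Rice/second 5.
Fill Rice first block (4 at 25) → 18 left.
Maize first at 23: fill all 2 → 16 left.
Wheat first at 19: fill all 3 → 13 left.
Fill Wheat second block (12 at 14) → 1 left.
Soy/first: +1 of 3 at 11; pool empty.
Total = 25×4 + 23×2 + 19×3 + 14×12 + 11×1 = 382.

382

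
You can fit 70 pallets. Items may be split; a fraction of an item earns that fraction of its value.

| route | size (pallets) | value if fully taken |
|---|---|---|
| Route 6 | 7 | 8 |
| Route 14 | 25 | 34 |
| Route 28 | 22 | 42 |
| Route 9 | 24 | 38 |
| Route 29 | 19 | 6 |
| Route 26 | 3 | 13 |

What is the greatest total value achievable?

121.56

Rank by value-to-size ratio: Route 26 13/3≈4.33, Route 28 42/22≈1.91, Route 9 38/24≈1.58, Route 14 34/25≈1.36, Route 6 8/7≈1.14, Route 29 6/19≈0.316.
Route 26: take in full, 3 pallets for value 13 ; 67 left.
All 22 pallets of Route 28 fit (value 42) ; 45 remain.
All 24 pallets of Route 9 fit (value 38) ; 21 remain.
Fill the last 21 pallets with part of Route 14: 21/25 of it earns 28.56.
Total value = 121.56.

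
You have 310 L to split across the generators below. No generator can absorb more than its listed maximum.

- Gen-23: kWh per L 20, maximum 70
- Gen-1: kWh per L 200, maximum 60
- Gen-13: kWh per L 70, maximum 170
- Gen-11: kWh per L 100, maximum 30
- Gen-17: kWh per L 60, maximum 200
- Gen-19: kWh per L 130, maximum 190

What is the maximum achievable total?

Rank by kWh per L: Gen-1 200 > Gen-19 130 > Gen-11 100 > Gen-13 70 > Gen-17 60 > Gen-23 20.
Give Gen-1 60 to hit its cap of 60 — 250 left.
Give Gen-19 190 to hit its cap of 190 — 60 left.
Gen-11 takes 30 to reach its cap of 30 — 30 left.
Gen-13 has room for 170 but only 30 remain, so it gets 30.
Total = 200×60 + 70×30 + 100×30 + 130×190 = 41800.

41800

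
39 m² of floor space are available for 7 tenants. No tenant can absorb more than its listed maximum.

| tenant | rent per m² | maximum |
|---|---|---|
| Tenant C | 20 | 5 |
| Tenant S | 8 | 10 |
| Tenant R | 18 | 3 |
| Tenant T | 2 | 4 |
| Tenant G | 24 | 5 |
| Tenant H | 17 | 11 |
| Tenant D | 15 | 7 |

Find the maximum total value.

630

Rank by rent per m²: Tenant G 24 > Tenant C 20 > Tenant R 18 > Tenant H 17 > Tenant D 15 > Tenant S 8 > Tenant T 2.
Tenant G: +5 to 5 (cap) — 34 left.
Give Tenant C 5 to hit its cap of 5 — 29 left.
Tenant R takes 3 to reach its cap of 3 — 26 left.
Tenant H: +11 to 11 (cap) — 15 left.
Tenant D takes 7 to reach its cap of 7 — 8 left.
Only 8 left; Tenant S takes them to reach 8.
Total = 20×5 + 8×8 + 18×3 + 24×5 + 17×11 + 15×7 = 630.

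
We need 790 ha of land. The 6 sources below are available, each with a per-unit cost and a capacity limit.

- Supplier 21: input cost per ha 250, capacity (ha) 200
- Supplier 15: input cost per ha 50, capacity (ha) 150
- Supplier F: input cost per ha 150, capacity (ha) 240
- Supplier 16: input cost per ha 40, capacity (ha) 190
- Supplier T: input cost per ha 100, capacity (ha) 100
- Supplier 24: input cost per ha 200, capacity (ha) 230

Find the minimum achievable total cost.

Fill from the cheapest source first.
Take 190 from Supplier 16 at 40 → need 600 more.
Supplier 15 (50): use full 150 → 450 ha to go.
Supplier T at 100: take all 100 ha → 350 still needed.
Supplier F at 150: take all 240 ha → 110 still needed.
Supplier 24 (200): take the remaining 110 → done.
Supplier 21: unused.
Cost = 190×40 + 150×50 + 100×100 + 240×150 + 110×200 = 83100.

83100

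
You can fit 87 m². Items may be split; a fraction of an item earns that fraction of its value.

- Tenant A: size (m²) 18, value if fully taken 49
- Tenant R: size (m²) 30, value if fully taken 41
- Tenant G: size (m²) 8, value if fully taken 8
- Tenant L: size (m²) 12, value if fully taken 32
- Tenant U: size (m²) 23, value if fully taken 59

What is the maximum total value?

Sort by value density: Tenant A 49/18≈2.72, Tenant L 32/12≈2.67, Tenant U 59/23≈2.57, Tenant R 41/30≈1.37, Tenant G 8/8≈1.
Tenant A: take in full, 18 m² for value 49 → 69 left.
Tenant L: take in full, 12 m² for value 32 → 57 left.
Tenant U: take in full, 23 m² for value 59 → 34 left.
All 30 m² of Tenant R fit (value 41) → 4 remain.
Fill the last 4 m² with part of Tenant G: 4/8 of it earns 4.
Total value = 185.

185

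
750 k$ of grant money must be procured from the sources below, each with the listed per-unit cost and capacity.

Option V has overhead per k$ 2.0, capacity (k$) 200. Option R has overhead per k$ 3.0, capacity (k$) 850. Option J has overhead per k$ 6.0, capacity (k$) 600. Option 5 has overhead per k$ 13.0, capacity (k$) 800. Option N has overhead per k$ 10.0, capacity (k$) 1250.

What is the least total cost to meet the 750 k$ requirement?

2050

Fill from the cheapest source first.
Take 200 from Option V at 2.0 ; need 550 more.
Take 550 from Option R at 3.0 to finish.
Option J, Option N, Option 5: unused.
Cost = 200×2.0 + 550×3.0 = 2050.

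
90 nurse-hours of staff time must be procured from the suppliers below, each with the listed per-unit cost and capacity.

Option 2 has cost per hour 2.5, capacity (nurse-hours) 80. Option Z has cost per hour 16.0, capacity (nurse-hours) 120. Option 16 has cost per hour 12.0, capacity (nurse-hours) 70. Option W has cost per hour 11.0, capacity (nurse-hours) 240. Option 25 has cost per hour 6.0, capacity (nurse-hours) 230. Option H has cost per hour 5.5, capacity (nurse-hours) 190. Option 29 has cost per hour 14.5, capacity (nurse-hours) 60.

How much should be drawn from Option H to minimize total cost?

10

Fill from the cheapest supplier first.
Take 80 from Option 2 at 2.5 — need 10 more.
Option H (5.5): take the remaining 10 — done.
Option 25, Option W, Option 16, Option 29, Option Z: unused.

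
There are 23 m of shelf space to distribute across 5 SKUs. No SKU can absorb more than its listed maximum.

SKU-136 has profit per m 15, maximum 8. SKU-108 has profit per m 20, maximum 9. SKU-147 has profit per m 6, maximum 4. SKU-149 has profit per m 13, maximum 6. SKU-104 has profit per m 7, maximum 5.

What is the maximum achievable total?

378

Order the SKUs by profit per m: SKU-108 20 > SKU-136 15 > SKU-149 13 > SKU-104 7 > SKU-147 6.
SKU-108 takes 9 to reach its cap of 9 → 14 left.
SKU-136 takes 8 to reach its cap of 8 → 6 left.
SKU-149: +6 to 6 (cap) → 0 left.
Total = 15×8 + 20×9 + 13×6 = 378.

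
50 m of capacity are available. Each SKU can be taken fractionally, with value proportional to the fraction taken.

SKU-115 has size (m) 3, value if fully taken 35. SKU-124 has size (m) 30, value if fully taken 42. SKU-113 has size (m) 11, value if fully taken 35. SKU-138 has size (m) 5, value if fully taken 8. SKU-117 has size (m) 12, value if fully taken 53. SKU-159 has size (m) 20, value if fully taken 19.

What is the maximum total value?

157.6

Best value per unit of size first: SKU-115 35/3≈11.7, SKU-117 53/12≈4.42, SKU-113 35/11≈3.18, SKU-138 8/5≈1.6, SKU-124 42/30≈1.4, SKU-159 19/20≈0.95.
All 3 m of SKU-115 fit (value 35) ; 47 remain.
Take all of SKU-117 (12 m, value 53) ; 35 m left.
Take all of SKU-113 (11 m, value 35) ; 24 m left.
SKU-138: take in full, 5 m for value 8 ; 19 left.
Only 19 m remain; take 19/30 of SKU-124 for value 42×19/30 = 26.6.
Total value = 157.6.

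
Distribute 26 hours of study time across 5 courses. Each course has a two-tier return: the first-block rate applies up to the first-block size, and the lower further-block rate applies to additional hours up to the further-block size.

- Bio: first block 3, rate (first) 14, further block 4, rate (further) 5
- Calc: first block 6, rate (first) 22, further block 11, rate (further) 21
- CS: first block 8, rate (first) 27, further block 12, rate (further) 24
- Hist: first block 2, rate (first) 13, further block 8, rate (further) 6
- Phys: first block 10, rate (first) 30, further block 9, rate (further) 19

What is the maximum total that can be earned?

Treat each block as its own option and order by rate: Phys/first 30 > CS/first 27 > CS/second 24 > Calc/first 22 > Calc/second 21 > Phys/second 19 > Bio/first 14 > Hist/first 13 > Hist/second 6 > Bio/second 5.
Phys first at 30: fill all 10 ; 16 left.
CS/first (27): +8 ; 8 left.
CS second at 24: only 8 left, fill 8.
Total = 30×10 + 27×8 + 24×8 = 708.

708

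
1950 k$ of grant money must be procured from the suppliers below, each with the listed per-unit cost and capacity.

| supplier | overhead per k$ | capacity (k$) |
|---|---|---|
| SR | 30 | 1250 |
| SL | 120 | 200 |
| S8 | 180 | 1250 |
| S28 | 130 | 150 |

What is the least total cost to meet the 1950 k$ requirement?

Use suppliers in increasing cost order.
SR (30): use full 1250 ; 700 k$ to go.
SL (120): use full 200 ; 500 k$ to go.
S28 at 130: take all 150 k$ ; 350 still needed.
S8 at 180: take 350 of its 1250 ; requirement met.
Cost = 1250×30 + 200×120 + 150×130 + 350×180 = 144000.

144000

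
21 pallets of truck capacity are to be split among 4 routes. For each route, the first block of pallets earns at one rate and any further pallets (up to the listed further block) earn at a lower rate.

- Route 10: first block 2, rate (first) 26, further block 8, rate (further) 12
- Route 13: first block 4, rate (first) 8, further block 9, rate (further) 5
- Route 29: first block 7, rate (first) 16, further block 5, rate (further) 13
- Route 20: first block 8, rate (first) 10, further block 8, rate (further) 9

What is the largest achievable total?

Order all 8 blocks by rate: Route 10/T1 26 > Route 29/T1 16 > Route 29/T2 13 > Route 10/T2 12 > Route 20/T1 10 > Route 20/T2 9 > Route 13/T1 8 > Route 13/T2 5.
Route 10 T1 at 26: fill all 2 — 19 left.
Route 29 T1 at 16: fill all 7 — 12 left.
Route 29/T2 (13): +5 — 7 left.
Route 10 T2 at 12: only 7 left, fill 7.
Total = 26×2 + 16×7 + 13×5 + 12×7 = 313.

313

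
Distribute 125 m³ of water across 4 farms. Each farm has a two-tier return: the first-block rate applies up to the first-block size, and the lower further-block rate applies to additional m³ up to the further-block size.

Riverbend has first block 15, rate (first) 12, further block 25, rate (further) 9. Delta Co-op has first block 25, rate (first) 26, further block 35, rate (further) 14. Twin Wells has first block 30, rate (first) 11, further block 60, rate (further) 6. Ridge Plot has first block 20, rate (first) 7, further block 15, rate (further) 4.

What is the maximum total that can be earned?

1830

Rank every tier by rate: Delta Co-op/T1 26 > Delta Co-op/T2 14 > Riverbend/T1 12 > Twin Wells/T1 11 > Riverbend/T2 9 > Ridge Plot/T1 7 > Twin Wells/T2 6 > Ridge Plot/T2 4.
Delta Co-op/T1 (26): +25 — 100 left.
Delta Co-op/T2 (14): +35 — 65 left.
Riverbend/T1 (12): +15 — 50 left.
Twin Wells T1 at 11: fill all 30 — 20 left.
Riverbend T2 at 9: only 20 left, fill 20.
Total = 26×25 + 14×35 + 12×15 + 11×30 + 9×20 = 1830.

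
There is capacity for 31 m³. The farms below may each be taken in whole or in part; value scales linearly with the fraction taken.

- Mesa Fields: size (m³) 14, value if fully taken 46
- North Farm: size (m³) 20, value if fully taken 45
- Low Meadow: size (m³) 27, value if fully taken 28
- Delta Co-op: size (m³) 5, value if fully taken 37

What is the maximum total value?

Sort by value density: Delta Co-op 37/5≈7.4, Mesa Fields 46/14≈3.29, North Farm 45/20≈2.25, Low Meadow 28/27≈1.04.
All 5 m³ of Delta Co-op fit (value 37) → 26 remain.
Mesa Fields: take in full, 14 m³ for value 46 → 12 left.
Fill the last 12 m³ with part of North Farm: 12/20 of it earns 27.
Total value = 110.

110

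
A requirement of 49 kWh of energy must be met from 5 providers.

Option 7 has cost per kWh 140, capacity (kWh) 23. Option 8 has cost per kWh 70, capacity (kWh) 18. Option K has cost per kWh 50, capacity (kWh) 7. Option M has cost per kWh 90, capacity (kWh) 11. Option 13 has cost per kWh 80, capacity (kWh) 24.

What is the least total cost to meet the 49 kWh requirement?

3530

Cheapest first:
Option K at 50: take all 7 kWh → 42 still needed.
Take 18 from Option 8 at 70 → need 24 more.
Take 24 from Option 13 at 80 → need 0 more.
Option M, Option 7: unused.
Cost = 7×50 + 18×70 + 24×80 = 3530.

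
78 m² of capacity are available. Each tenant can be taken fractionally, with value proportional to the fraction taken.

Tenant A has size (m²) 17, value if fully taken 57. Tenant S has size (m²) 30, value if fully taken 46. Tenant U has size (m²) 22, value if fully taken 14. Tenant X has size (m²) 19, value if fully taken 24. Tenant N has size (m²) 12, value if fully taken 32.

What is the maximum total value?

Best value per unit of size first: Tenant A 57/17≈3.35, Tenant N 32/12≈2.67, Tenant S 46/30≈1.53, Tenant X 24/19≈1.26, Tenant U 14/22≈0.636.
Take all of Tenant A (17 m², value 57) ; 61 m² left.
Take all of Tenant N (12 m², value 32) ; 49 m² left.
Take all of Tenant S (30 m², value 46) ; 19 m² left.
All 19 m² of Tenant X fit (value 24) ; 0 remain.
Total value = 159.

159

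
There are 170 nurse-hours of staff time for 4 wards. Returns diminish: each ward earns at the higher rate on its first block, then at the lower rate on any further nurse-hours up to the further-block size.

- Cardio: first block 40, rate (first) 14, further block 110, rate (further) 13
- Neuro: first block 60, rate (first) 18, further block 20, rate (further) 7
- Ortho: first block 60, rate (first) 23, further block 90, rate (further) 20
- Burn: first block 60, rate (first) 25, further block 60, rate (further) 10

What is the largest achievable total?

3880

Treat each block as its own option and order by rate: Burn/T1 25 > Ortho/T1 23 > Ortho/T2 20 > Neuro/T1 18 > Cardio/T1 14 > Cardio/T2 13 > Burn/T2 10 > Neuro/T2 7.
Burn T1 at 25: fill all 60 → 110 left.
Ortho T1 at 23: fill all 60 → 50 left.
50 remain; put them into Ortho T2 at 20.
Total = 25×60 + 23×60 + 20×50 = 3880.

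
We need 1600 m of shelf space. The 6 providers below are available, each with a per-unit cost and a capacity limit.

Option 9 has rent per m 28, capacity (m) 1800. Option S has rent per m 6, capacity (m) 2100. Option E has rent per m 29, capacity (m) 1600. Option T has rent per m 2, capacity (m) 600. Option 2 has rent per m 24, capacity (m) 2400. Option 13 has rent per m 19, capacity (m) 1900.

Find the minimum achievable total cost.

Cheapest first:
Take 600 from Option T at 2 → need 1000 more.
Option S at 6: take 1000 of its 2100 → requirement met.
Option 13, Option 2, Option 9, Option E: unused.
Cost = 600×2 + 1000×6 = 7200.

7200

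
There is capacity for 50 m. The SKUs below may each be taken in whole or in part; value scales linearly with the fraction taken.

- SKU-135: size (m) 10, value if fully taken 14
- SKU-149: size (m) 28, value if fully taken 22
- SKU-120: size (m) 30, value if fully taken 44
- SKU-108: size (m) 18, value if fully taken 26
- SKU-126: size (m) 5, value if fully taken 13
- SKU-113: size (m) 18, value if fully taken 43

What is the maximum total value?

Best value per unit of size first: SKU-126 13/5≈2.6, SKU-113 43/18≈2.39, SKU-120 44/30≈1.47, SKU-108 26/18≈1.44, SKU-135 14/10≈1.4, SKU-149 22/28≈0.786.
Take all of SKU-126 (5 m, value 13) — 45 m left.
All 18 m of SKU-113 fit (value 43) — 27 remain.
27 m left: a 27/30 share of SKU-120 gives 44×27/30 = 39.6.
Total value = 95.6.

95.6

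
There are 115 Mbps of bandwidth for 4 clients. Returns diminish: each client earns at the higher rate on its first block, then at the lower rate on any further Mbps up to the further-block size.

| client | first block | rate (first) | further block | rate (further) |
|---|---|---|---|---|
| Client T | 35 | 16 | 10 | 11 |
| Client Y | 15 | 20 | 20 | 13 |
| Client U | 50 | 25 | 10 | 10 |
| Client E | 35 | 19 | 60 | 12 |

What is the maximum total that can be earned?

Treat each block as its own option and order by rate: Client U/T1 25 > Client Y/T1 20 > Client E/T1 19 > Client T/T1 16 > Client Y/T2 13 > Client E/T2 12 > Client T/T2 11 > Client U/T2 10.
Client U/T1 (25): +50 ; 65 left.
Client Y/T1 (20): +15 ; 50 left.
Client E T1 at 19: fill all 35 ; 15 left.
Client T T1 at 16: only 15 left, fill 15.
Total = 25×50 + 20×15 + 19×35 + 16×15 = 2455.

2455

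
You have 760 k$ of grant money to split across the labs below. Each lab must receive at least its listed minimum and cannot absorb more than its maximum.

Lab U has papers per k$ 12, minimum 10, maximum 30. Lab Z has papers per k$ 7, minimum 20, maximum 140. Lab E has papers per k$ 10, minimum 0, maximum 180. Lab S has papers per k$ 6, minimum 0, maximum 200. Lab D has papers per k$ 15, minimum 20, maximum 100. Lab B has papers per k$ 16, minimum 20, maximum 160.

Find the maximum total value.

8100

Meeting every minimum uses 10+20+0+0+20+20 = 70 k$, leaving 690.
Rank by papers per k$: Lab B 16 > Lab D 15 > Lab U 12 > Lab E 10 > Lab Z 7 > Lab S 6.
Lab B: +140 to 160 (cap) ; 550 left.
Give Lab D 80 more to hit its cap of 100 ; 470 left.
Lab U takes 20 more to reach its cap of 30 ; 450 left.
Give Lab E 180 more to hit its cap of 180 ; 270 left.
Give Lab Z 120 more to hit its cap of 140 ; 150 left.
Only 150 left; Lab S takes them to reach 150.
Total = 12×30 + 7×140 + 10×180 + 6×150 + 15×100 + 16×160 = 8100.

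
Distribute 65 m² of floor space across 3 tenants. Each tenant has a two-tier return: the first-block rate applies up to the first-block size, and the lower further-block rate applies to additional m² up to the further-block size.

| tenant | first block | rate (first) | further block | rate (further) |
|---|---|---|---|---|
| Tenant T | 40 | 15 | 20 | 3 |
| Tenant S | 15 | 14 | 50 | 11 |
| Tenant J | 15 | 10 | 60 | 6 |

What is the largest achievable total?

920

Rank every tier by rate: Tenant T/first 15 > Tenant S/first 14 > Tenant S/second 11 > Tenant J/first 10 > Tenant J/second 6 > Tenant T/second 3.
Fill Tenant T first block (40 at 15) → 25 left.
Tenant S first at 14: fill all 15 → 10 left.
Tenant S second at 11: only 10 left, fill 10.
Total = 15×40 + 14×15 + 11×10 = 920.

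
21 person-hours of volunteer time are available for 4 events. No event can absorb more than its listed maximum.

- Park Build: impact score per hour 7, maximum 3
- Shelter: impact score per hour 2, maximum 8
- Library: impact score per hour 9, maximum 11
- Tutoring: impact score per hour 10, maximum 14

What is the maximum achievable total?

203

Order the events by impact score per hour: Tutoring 10 > Library 9 > Park Build 7 > Shelter 2.
Give Tutoring 14 to hit its cap of 14 → 7 left.
Library has room for 11 but only 7 remain, so it gets 7.
Total = 9×7 + 10×14 = 203.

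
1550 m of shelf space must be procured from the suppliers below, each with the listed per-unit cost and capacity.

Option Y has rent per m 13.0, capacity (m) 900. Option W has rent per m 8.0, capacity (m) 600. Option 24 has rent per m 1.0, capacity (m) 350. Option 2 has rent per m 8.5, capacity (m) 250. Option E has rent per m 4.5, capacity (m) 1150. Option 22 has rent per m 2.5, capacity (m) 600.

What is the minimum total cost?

Fill from the cheapest supplier first.
Take 350 from Option 24 at 1.0 — need 1200 more.
Take 600 from Option 22 at 2.5 — need 600 more.
Option E at 4.5: take 600 of its 1150 — requirement met.
Option W, Option 2, Option Y: unused.
Cost = 350×1.0 + 600×2.5 + 600×4.5 = 4550.

4550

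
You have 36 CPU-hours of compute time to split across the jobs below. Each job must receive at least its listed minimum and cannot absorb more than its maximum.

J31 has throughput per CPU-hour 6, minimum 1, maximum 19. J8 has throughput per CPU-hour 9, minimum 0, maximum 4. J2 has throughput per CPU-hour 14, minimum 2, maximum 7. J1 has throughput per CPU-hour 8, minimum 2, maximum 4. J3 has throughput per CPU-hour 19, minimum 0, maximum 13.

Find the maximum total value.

461

Meeting every minimum uses 1+0+2+2+0 = 5 CPU-hours, leaving 31.
Order the jobs by throughput per CPU-hour: J3 19 > J2 14 > J8 9 > J1 8 > J31 6.
J3: +13 to 13 (cap) — 18 left.
J2: +5 to 7 (cap) — 13 left.
Give J8 4 more to hit its cap of 4 — 9 left.
J1: +2 to 4 (cap) — 7 left.
Only 7 left; J31 takes them to reach 8.
Total = 6×8 + 9×4 + 14×7 + 8×4 + 19×13 = 461.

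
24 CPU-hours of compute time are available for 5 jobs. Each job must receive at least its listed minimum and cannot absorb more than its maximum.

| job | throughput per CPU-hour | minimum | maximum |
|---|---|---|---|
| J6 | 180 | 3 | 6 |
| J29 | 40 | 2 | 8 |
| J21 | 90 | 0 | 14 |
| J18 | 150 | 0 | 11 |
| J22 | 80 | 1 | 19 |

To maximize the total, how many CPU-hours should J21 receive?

4

Meeting every minimum uses 3+2+0+0+1 = 6 CPU-hours, leaving 18.
Order the jobs by throughput per CPU-hour: J6 180 > J18 150 > J21 90 > J22 80 > J29 40.
J6: +3 to 6 (cap) — 15 left.
J18: +11 to 11 (cap) — 4 left.
Only 4 left; J21 takes them to reach 4.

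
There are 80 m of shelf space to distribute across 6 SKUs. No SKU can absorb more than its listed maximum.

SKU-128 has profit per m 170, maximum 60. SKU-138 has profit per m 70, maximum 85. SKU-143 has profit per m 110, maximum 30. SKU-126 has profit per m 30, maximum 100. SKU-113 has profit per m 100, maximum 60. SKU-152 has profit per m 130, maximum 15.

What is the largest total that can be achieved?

12700

Highest profit per m first: SKU-128 170 > SKU-152 130 > SKU-143 110 > SKU-113 100 > SKU-138 70 > SKU-126 30.
SKU-128: +60 to 60 (cap) ; 20 left.
SKU-152 takes 15 to reach its cap of 15 ; 5 left.
Only 5 left; SKU-143 takes them to reach 5.
Total = 170×60 + 110×5 + 130×15 = 12700.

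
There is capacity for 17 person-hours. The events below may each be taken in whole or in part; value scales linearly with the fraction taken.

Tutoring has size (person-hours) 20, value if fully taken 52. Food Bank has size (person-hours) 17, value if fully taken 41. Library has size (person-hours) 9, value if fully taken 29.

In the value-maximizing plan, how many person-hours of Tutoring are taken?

Best value per unit of size first: Library 29/9≈3.22, Tutoring 52/20≈2.6, Food Bank 41/17≈2.41.
All 9 person-hours of Library fit (value 29) ; 8 remain.
8 person-hours left: a 8/20 share of Tutoring gives 52×8/20 = 20.8.

8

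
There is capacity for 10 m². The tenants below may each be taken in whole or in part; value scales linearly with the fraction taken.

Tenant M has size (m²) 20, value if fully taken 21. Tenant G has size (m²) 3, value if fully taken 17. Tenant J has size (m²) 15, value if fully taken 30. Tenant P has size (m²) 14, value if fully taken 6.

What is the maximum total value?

Best value per unit of size first: Tenant G 17/3≈5.67, Tenant J 30/15≈2, Tenant M 21/20≈1.05, Tenant P 6/14≈0.429.
Take all of Tenant G (3 m², value 17) — 7 m² left.
Only 7 m² remain; take 7/15 of Tenant J for value 30×7/15 = 14.
Total value = 31.

31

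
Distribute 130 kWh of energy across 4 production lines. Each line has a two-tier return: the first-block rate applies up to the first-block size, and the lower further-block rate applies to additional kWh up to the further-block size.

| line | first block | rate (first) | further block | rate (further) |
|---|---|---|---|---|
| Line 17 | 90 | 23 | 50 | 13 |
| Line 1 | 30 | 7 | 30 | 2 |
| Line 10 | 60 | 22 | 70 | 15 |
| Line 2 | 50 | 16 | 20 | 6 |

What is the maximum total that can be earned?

Order all 8 blocks by rate: Line 17/tier1 23 > Line 10/tier1 22 > Line 2/tier1 16 > Line 10/tier2 15 > Line 17/tier2 13 > Line 1/tier1 7 > Line 2/tier2 6 > Line 1/tier2 2.
Line 17/tier1 (23): +90 → 40 left.
Line 10 tier1 at 22: only 40 left, fill 40.
Total = 23×90 + 22×40 = 2950.

2950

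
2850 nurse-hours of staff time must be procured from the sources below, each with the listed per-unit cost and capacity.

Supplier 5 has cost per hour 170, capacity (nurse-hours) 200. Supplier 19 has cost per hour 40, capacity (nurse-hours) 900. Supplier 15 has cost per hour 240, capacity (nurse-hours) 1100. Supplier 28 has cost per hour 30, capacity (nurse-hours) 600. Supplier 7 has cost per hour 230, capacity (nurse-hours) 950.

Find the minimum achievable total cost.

Cheapest first:
Take 600 from Supplier 28 at 30 — need 2250 more.
Supplier 19 at 40: take all 900 nurse-hours — 1350 still needed.
Take 200 from Supplier 5 at 170 — need 1150 more.
Supplier 7 at 230: take all 950 nurse-hours — 200 still needed.
Take 200 from Supplier 15 at 240 to finish.
Cost = 600×30 + 900×40 + 200×170 + 950×230 + 200×240 = 354500.

354500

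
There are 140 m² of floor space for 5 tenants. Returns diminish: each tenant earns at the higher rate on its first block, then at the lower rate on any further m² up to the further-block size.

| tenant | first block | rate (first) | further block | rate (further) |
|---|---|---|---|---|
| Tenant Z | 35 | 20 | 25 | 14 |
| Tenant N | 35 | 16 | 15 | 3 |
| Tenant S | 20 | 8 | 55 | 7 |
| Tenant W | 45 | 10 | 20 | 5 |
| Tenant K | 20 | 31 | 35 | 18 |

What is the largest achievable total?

Treat each block as its own option and order by rate: Tenant K/first 31 > Tenant Z/first 20 > Tenant K/second 18 > Tenant N/first 16 > Tenant Z/second 14 > Tenant W/first 10 > Tenant S/first 8 > Tenant S/second 7 > Tenant W/second 5 > Tenant N/second 3.
Tenant K first at 31: fill all 20 — 120 left.
Fill Tenant Z first block (35 at 20) — 85 left.
Tenant K/second (18): +35 — 50 left.
Tenant N/first (16): +35 — 15 left.
15 remain; put them into Tenant Z second at 14.
Total = 31×20 + 20×35 + 18×35 + 16×35 + 14×15 = 2720.

2720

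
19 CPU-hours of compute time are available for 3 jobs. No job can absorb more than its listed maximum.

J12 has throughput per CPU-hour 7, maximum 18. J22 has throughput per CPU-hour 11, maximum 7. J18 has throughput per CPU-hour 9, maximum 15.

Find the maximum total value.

Highest throughput per CPU-hour first: J22 11 > J18 9 > J12 7.
J22: +7 to 7 (cap) — 12 left.
Only 12 left; J18 takes them to reach 12.
Total = 11×7 + 9×12 = 185.

185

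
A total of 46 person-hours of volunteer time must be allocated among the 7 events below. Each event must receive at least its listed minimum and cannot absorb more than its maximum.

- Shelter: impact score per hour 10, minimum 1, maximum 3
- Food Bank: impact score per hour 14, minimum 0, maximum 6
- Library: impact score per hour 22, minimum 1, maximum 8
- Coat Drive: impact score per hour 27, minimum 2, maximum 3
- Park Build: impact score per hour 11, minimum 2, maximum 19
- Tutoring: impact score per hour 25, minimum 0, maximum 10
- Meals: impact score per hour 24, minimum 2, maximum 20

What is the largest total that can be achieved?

Meeting every minimum uses 1+0+1+2+2+0+2 = 8 person-hours, leaving 38.
Rank by impact score per hour: Coat Drive 27 > Tutoring 25 > Meals 24 > Library 22 > Food Bank 14 > Park Build 11 > Shelter 10.
Coat Drive: +1 to 3 (cap) — 37 left.
Give Tutoring 10 more to hit its cap of 10 — 27 left.
Give Meals 18 more to hit its cap of 20 — 9 left.
Library takes 7 more to reach its cap of 8 — 2 left.
Only 2 left; Food Bank takes them to reach 2.
Total = 10×1 + 14×2 + 22×8 + 27×3 + 11×2 + 25×10 + 24×20 = 1047.

1047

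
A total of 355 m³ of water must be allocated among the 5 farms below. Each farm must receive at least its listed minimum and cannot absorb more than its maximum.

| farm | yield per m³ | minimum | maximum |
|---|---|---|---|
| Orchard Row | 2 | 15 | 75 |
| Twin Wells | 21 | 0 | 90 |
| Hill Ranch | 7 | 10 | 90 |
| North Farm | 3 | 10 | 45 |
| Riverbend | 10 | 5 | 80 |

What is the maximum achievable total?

Meeting every minimum uses 15+0+10+10+5 = 40 m³, leaving 315.
Highest yield per m³ first: Twin Wells 21 > Riverbend 10 > Hill Ranch 7 > North Farm 3 > Orchard Row 2.
Twin Wells: +90 to 90 (cap) → 225 left.
Riverbend: +75 to 80 (cap) → 150 left.
Hill Ranch: +80 to 90 (cap) → 70 left.
North Farm takes 35 more to reach its cap of 45 → 35 left.
Orchard Row: +35 (room for 60) → 50. Pool exhausted.
Total = 2×50 + 21×90 + 7×90 + 3×45 + 10×80 = 3555.

3555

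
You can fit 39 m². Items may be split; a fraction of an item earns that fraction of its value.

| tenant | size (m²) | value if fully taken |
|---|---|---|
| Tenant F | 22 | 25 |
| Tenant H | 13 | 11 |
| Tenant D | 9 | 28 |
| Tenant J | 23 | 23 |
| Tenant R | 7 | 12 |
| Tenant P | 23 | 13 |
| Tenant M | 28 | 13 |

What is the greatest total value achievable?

Sort by value density: Tenant D 28/9≈3.11, Tenant R 12/7≈1.71, Tenant F 25/22≈1.14, Tenant J 23/23≈1, Tenant H 11/13≈0.846, Tenant P 13/23≈0.565, Tenant M 13/28≈0.464.
All 9 m² of Tenant D fit (value 28) ; 30 remain.
Tenant R: take in full, 7 m² for value 12 ; 23 left.
Tenant F: take in full, 22 m² for value 25 ; 1 left.
1 m² left: a 1/23 share of Tenant J gives 23×1/23 = 1.
Total value = 66.

66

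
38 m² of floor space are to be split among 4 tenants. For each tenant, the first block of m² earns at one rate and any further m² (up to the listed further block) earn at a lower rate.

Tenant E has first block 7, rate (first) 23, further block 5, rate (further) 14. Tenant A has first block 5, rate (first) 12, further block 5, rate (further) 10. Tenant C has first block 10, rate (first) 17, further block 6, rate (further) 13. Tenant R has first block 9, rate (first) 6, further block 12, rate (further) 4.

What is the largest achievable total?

Rank every tier by rate: Tenant E/T1 23 > Tenant C/T1 17 > Tenant E/T2 14 > Tenant C/T2 13 > Tenant A/T1 12 > Tenant A/T2 10 > Tenant R/T1 6 > Tenant R/T2 4.
Tenant E/T1 (23): +7 → 31 left.
Tenant C T1 at 17: fill all 10 → 21 left.
Tenant E/T2 (14): +5 → 16 left.
Fill Tenant C T2 block (6 at 13) → 10 left.
Tenant A/T1 (12): +5 → 5 left.
Fill Tenant A T2 block (5 at 10) → 0 left.
Total = 23×7 + 17×10 + 14×5 + 13×6 + 12×5 + 10×5 = 589.

589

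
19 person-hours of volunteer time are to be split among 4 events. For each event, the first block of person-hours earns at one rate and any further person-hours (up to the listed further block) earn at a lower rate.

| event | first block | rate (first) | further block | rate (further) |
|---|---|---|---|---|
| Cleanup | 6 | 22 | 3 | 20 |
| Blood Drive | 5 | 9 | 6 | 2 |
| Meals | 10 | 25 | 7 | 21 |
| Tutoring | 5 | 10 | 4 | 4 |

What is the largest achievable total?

Treat each block as its own option and order by rate: Meals/tier1 25 > Cleanup/tier1 22 > Meals/tier2 21 > Cleanup/tier2 20 > Tutoring/tier1 10 > Blood Drive/tier1 9 > Tutoring/tier2 4 > Blood Drive/tier2 2.
Meals/tier1 (25): +10 ; 9 left.
Cleanup tier1 at 22: fill all 6 ; 3 left.
Meals tier2 at 21: only 3 left, fill 3.
Total = 25×10 + 22×6 + 21×3 = 445.

445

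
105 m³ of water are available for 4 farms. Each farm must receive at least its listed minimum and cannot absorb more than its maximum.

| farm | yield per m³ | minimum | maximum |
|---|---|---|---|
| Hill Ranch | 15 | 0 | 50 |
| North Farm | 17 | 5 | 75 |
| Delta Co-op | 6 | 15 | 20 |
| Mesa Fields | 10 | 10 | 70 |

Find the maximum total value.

Meeting every minimum uses 0+5+15+10 = 30 m³, leaving 75.
Order the farms by yield per m³: North Farm 17 > Hill Ranch 15 > Mesa Fields 10 > Delta Co-op 6.
North Farm: +70 to 75 (cap) — 5 left.
Hill Ranch: +5 (room for 50) → 5. Pool exhausted.
Total = 15×5 + 17×75 + 6×15 + 10×10 = 1540.

1540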